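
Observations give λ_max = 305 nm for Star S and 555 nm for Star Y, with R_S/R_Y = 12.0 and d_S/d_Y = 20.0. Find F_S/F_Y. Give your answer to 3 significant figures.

Wien's law: T_S/T_Y = λ_Y/λ_S = 555/305 = 1.820.
L_S/L_Y = (R_S/R_Y)²(T_S/T_Y)⁴ = (12.0)²(1.820)⁴ = 1579.
F_S/F_Y = (L_S/L_Y)/(d_S/d_Y)² = 1579/(20.0)² = 3.947.

3.95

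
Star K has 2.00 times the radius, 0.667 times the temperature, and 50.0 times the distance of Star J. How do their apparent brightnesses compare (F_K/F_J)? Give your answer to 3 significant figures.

L_K/L_J = (R_K/R_J)²(T_K/T_J)⁴ = (2.00)² × (0.667)⁴ = 0.7917.
F_K/F_J = (L_K/L_J)/(d_K/d_J)² = 0.7917 / (50.0)² = 3.167×10^-4.

3.17×10^-4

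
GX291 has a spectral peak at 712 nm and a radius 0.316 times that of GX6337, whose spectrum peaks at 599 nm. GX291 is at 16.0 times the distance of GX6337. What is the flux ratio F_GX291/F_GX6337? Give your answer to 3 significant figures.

Wien's law: T_GX291/T_GX6337 = λ_GX6337/λ_GX291 = 599/712 = 0.8413.
L_GX291/L_GX6337 = (R_GX291/R_GX6337)²(T_GX291/T_GX6337)⁴ = (0.316)²(0.8413)⁴ = 0.05002.
F_GX291/F_GX6337 = (L_GX291/L_GX6337)/(d_GX291/d_GX6337)² = 0.05002/(16.0)² = 1.954×10^-4.

1.95×10^-4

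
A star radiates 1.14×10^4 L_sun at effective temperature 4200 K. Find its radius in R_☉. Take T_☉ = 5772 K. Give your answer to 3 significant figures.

202 R_☉

R/R_☉ = √(L/L_☉) / (T/T_☉)² = √(1.14×10^4) / (0.7277)²
       = 106.8 / 0.5295 = 201.7.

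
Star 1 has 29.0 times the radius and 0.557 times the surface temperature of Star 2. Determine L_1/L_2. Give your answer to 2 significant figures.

81

From the Stefan–Boltzmann law, L ∝ R²T⁴, so
L_1/L_2 = (R_1/R_2)² (T_1/T_2)⁴ = (29.0)² × (0.557)⁴ = 841.0 × 0.09625 = 80.95.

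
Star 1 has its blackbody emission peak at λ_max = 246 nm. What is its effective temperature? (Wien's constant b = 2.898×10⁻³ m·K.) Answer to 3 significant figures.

T = b/λ_max = 2.898×10⁻³ / (246×10⁻⁹) = 1.178×10^4 K.

1.18×10^4 K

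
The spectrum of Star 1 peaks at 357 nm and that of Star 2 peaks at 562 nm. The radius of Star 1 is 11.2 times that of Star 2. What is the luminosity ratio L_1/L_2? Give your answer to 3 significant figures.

Wien's law gives T ∝ 1/λ_max, so T_1/T_2 = λ_2/λ_1 = 562/357 = 1.574.
Then L ∝ R²T⁴ gives L_1/L_2 = (11.2)² × (1.574)⁴ = 125.4 × 6.141 = 770.4.

770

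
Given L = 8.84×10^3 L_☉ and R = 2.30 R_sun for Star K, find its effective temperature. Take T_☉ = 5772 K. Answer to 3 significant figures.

T/T_☉ = (L/L_☉)^(1/4) / (R/R_☉)^(1/2)
T = 5772 × (8.84×10^3)^(1/4) / √(2.30) = 5772 × 9.696 / 1.517 = 3.690×10^4 K.

3.69×10^4 K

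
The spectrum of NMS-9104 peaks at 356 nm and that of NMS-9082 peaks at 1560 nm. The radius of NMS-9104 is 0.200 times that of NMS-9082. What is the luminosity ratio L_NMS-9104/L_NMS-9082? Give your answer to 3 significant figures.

Wien's law gives T ∝ 1/λ_max, so T_NMS-9104/T_NMS-9082 = λ_NMS-9082/λ_NMS-9104 = 1560/356 = 4.382.
Then L ∝ R²T⁴ gives L_NMS-9104/L_NMS-9082 = (0.200)² × (4.382)⁴ = 0.04000 × 368.7 = 14.75.

14.7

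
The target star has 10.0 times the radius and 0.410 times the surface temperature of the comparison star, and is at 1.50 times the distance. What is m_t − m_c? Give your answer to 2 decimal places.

L_t/L_c = (10.0)²(0.410)⁴ = 2.826.
F_t/F_c = (L_t/L_c)/(d_t/d_c)² = 2.826/2.250 = 1.256.
m_t − m_c = −2.5 log₁₀(1.256) = -0.25.

-0.25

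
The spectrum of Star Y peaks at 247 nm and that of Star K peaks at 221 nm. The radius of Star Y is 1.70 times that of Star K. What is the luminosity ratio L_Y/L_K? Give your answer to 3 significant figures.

Wien's law gives T ∝ 1/λ_max, so T_Y/T_K = λ_K/λ_Y = 221/247 = 0.8947.
Then L ∝ R²T⁴ gives L_Y/L_K = (1.70)² × (0.8947)⁴ = 2.890 × 0.6409 = 1.852.

1.85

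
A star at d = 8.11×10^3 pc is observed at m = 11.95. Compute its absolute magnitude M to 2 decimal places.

-2.60

M = m − 5 log₁₀(d/10 pc) = 11.95 − 5 log₁₀(8.11×10^3/10)
  = 11.95 − 5 × 2.909 = 11.95 − 14.55 = -2.60.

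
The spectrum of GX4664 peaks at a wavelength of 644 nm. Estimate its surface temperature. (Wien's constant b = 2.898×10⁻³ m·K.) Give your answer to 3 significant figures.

T = b/λ_max = 2.898×10⁻³ / (644×10⁻⁹) = 4500 K.

4.50×10^3 K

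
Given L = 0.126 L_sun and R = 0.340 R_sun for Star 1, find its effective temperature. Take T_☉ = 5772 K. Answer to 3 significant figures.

5.90×10^3 K

T/T_☉ = (L/L_☉)^(1/4) / (R/R_☉)^(1/2)
T = 5772 × (0.126)^(1/4) / √(0.340) = 5772 × 0.5958 / 0.5831 = 5898 K.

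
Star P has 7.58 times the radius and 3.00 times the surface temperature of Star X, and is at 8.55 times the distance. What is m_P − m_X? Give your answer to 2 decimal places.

-4.51

L_P/L_X = (7.58)²(3.00)⁴ = 4654.
F_P/F_X = (L_P/L_X)/(d_P/d_X)² = 4654/73.10 = 63.66.
m_P − m_X = −2.5 log₁₀(63.66) = -4.51.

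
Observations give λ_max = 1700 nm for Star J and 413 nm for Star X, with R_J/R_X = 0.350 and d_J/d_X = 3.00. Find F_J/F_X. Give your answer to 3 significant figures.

Wien's law: T_J/T_X = λ_X/λ_J = 413/1700 = 0.2429.
L_J/L_X = (R_J/R_X)²(T_J/T_X)⁴ = (0.350)²(0.2429)⁴ = 4.267×10^-4.
F_J/F_X = (L_J/L_X)/(d_J/d_X)² = 4.267×10^-4/(3.00)² = 4.741×10^-5.

4.74×10^-5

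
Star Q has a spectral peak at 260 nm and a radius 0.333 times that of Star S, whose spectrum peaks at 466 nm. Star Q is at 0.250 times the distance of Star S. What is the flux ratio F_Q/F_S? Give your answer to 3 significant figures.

Wien's law: T_Q/T_S = λ_S/λ_Q = 466/260 = 1.792.
L_Q/L_S = (R_Q/R_S)²(T_Q/T_S)⁴ = (0.333)²(1.792)⁴ = 1.144.
F_Q/F_S = (L_Q/L_S)/(d_Q/d_S)² = 1.144/(0.250)² = 18.31.

18.3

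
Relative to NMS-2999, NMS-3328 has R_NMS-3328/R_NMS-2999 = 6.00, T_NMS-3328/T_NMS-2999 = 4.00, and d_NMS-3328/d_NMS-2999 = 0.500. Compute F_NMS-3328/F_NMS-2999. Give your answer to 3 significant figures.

3.69×10^4

L_NMS-3328/L_NMS-2999 = (R_NMS-3328/R_NMS-2999)²(T_NMS-3328/T_NMS-2999)⁴ = (6.00)² × (4.00)⁴ = 9216.
F_NMS-3328/F_NMS-2999 = (L_NMS-3328/L_NMS-2999)/(d_NMS-3328/d_NMS-2999)² = 9216 / (0.500)² = 3.686×10^4.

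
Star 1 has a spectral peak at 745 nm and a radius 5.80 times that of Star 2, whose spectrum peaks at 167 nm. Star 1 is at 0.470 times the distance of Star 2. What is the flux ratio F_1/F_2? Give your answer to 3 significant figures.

0.385

Wien's law: T_1/T_2 = λ_2/λ_1 = 167/745 = 0.2242.
L_1/L_2 = (R_1/R_2)²(T_1/T_2)⁴ = (5.80)²(0.2242)⁴ = 0.08494.
F_1/F_2 = (L_1/L_2)/(d_1/d_2)² = 0.08494/(0.470)² = 0.3845.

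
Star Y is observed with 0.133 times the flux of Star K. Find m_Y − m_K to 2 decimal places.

2.19

m_Y − m_K = −2.5 log₁₀(F_Y/F_K) = −2.5 log₁₀(0.133) = −2.5 × (-0.876) = 2.190.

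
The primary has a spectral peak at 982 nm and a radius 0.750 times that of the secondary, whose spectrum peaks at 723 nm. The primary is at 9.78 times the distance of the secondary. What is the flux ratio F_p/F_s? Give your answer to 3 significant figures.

0.00173

Wien's law: T_p/T_s = λ_s/λ_p = 723/982 = 0.7363.
L_p/L_s = (R_p/R_s)²(T_p/T_s)⁴ = (0.750)²(0.7363)⁴ = 0.1653.
F_p/F_s = (L_p/L_s)/(d_p/d_s)² = 0.1653/(9.78)² = 0.001728.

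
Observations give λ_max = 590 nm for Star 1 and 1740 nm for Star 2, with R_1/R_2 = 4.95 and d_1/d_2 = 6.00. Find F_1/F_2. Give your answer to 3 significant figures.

51.5

Wien's law: T_1/T_2 = λ_2/λ_1 = 1740/590 = 2.949.
L_1/L_2 = (R_1/R_2)²(T_1/T_2)⁴ = (4.95)²(2.949)⁴ = 1854.
F_1/F_2 = (L_1/L_2)/(d_1/d_2)² = 1854/(6.00)² = 51.49.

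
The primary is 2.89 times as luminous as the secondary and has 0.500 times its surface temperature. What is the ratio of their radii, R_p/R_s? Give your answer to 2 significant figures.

6.8

L ∝ R²T⁴ gives R ∝ √L / T², so
R_p/R_s = √(2.89) / (0.500)² = 1.700 / 0.2500 = 6.800.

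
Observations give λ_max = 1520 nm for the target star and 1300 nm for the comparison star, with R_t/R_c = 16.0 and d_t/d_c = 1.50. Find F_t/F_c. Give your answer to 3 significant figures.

Wien's law: T_t/T_c = λ_c/λ_t = 1300/1520 = 0.8553.
L_t/L_c = (R_t/R_c)²(T_t/T_c)⁴ = (16.0)²(0.8553)⁴ = 137.0.
F_t/F_c = (L_t/L_c)/(d_t/d_c)² = 137.0/(1.50)² = 60.88.

60.9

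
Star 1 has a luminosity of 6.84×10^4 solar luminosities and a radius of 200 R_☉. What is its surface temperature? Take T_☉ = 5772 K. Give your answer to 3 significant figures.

6.60×10^3 K

T/T_☉ = (L/L_☉)^(1/4) / (R/R_☉)^(1/2)
T = 5772 × (6.84×10^4)^(1/4) / √(200) = 5772 × 16.17 / 14.14 = 6600 K.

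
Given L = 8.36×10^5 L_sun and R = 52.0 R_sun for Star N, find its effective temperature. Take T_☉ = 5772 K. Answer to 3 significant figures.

2.42×10^4 K

T/T_☉ = (L/L_☉)^(1/4) / (R/R_☉)^(1/2)
T = 5772 × (8.36×10^5)^(1/4) / √(52.0) = 5772 × 30.24 / 7.211 = 2.420×10^4 K.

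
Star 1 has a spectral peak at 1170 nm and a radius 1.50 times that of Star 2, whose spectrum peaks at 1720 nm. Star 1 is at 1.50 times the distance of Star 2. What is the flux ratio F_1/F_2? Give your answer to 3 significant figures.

4.67

Wien's law: T_1/T_2 = λ_2/λ_1 = 1720/1170 = 1.470.
L_1/L_2 = (R_1/R_2)²(T_1/T_2)⁴ = (1.50)²(1.470)⁴ = 10.51.
F_1/F_2 = (L_1/L_2)/(d_1/d_2)² = 10.51/(1.50)² = 4.671.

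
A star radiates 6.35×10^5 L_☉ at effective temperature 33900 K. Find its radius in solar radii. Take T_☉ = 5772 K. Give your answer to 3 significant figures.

R/R_☉ = √(L/L_☉) / (T/T_☉)² = √(6.35×10^5) / (5.873)²
       = 796.9 / 34.49 = 23.10.

23.1 solar radii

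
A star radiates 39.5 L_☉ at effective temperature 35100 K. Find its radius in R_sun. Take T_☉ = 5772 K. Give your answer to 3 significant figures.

R/R_☉ = √(L/L_☉) / (T/T_☉)² = √(39.5) / (6.081)²
       = 6.285 / 36.98 = 0.1700.

0.170 R_sun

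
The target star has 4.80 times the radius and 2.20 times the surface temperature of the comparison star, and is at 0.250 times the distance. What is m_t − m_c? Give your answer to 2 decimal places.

-9.84

L_t/L_c = (4.80)²(2.20)⁴ = 539.7.
F_t/F_c = (L_t/L_c)/(d_t/d_c)² = 539.7/0.06250 = 8636.
m_t − m_c = −2.5 log₁₀(8636) = -9.84.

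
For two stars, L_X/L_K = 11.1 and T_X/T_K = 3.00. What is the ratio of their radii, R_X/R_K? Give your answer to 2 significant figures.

0.37

L ∝ R²T⁴ gives R ∝ √L / T², so
R_X/R_K = √(11.1) / (3.00)² = 3.332 / 9.000 = 0.3702.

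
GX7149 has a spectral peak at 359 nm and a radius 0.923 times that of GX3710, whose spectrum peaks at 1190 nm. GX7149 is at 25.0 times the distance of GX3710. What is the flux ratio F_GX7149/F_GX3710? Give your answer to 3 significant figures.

0.165

Wien's law: T_GX7149/T_GX3710 = λ_GX3710/λ_GX7149 = 1190/359 = 3.315.
L_GX7149/L_GX3710 = (R_GX7149/R_GX3710)²(T_GX7149/T_GX3710)⁴ = (0.923)²(3.315)⁴ = 102.9.
F_GX7149/F_GX3710 = (L_GX7149/L_GX3710)/(d_GX7149/d_GX3710)² = 102.9/(25.0)² = 0.1646.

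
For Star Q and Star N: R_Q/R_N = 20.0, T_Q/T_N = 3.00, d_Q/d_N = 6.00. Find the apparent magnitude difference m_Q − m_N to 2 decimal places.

-7.39

L_Q/L_N = (20.0)²(3.00)⁴ = 3.240×10^4.
F_Q/F_N = (L_Q/L_N)/(d_Q/d_N)² = 3.240×10^4/36.00 = 900.0.
m_Q − m_N = −2.5 log₁₀(900.0) = -7.39.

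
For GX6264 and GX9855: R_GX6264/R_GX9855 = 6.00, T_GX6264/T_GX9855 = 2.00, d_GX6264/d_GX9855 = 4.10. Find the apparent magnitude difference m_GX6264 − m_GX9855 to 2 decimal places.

-3.84

L_GX6264/L_GX9855 = (6.00)²(2.00)⁴ = 576.0.
F_GX6264/F_GX9855 = (L_GX6264/L_GX9855)/(d_GX6264/d_GX9855)² = 576.0/16.81 = 34.27.
m_GX6264 − m_GX9855 = −2.5 log₁₀(34.27) = -3.84.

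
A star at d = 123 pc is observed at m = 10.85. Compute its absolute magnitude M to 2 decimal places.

5.40

M = m − 5 log₁₀(d/10 pc) = 10.85 − 5 log₁₀(123/10)
  = 10.85 − 5 × 1.090 = 10.85 − 5.45 = 5.40.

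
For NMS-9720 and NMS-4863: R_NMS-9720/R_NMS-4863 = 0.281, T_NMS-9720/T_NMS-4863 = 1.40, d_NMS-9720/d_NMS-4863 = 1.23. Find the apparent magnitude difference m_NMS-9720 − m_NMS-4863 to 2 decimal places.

1.74

L_NMS-9720/L_NMS-4863 = (0.281)²(1.40)⁴ = 0.3033.
F_NMS-9720/F_NMS-4863 = (L_NMS-9720/L_NMS-4863)/(d_NMS-9720/d_NMS-4863)² = 0.3033/1.513 = 0.2005.
m_NMS-9720 − m_NMS-4863 = −2.5 log₁₀(0.2005) = 1.74.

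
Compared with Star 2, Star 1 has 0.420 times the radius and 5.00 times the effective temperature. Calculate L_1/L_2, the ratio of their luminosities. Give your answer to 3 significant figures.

From the Stefan–Boltzmann law, L ∝ R²T⁴, so
L_1/L_2 = (R_1/R_2)² (T_1/T_2)⁴ = (0.420)² × (5.00)⁴ = 0.1764 × 625.0 = 110.2.

110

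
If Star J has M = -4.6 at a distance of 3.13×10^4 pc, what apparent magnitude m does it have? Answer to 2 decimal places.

m = M + 5 log₁₀(d/10 pc) = -4.6 + 5 log₁₀(3.13×10^4/10)
  = -4.6 + 5 × 3.496 = -4.6 + 17.48 = 12.88.

12.88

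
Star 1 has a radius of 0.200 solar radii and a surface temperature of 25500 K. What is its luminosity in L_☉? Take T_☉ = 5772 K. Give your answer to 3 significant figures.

15.2 L_☉

L/L_☉ = (R/R_☉)² (T/T_☉)⁴ = (0.200)² × (25500/5772)⁴
       = 0.04000 × (4.418)⁴ = 0.04000 × 380.9 = 15.24.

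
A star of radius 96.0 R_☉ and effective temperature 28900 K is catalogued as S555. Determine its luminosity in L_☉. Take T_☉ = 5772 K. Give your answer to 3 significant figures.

L/L_☉ = (R/R_☉)² (T/T_☉)⁴ = (96.0)² × (28900/5772)⁴
       = 9216 × (5.007)⁴ = 9216 × 628.5 = 5.792×10^6.

5.79×10^6 L_☉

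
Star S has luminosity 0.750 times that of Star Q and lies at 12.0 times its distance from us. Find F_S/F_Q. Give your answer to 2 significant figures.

0.0052

F = L/(4πd²), so F_S/F_Q = (L_S/L_Q) / (d_S/d_Q)²
= 0.750 / (12.0)² = 0.750 / 144.0 = 0.005208.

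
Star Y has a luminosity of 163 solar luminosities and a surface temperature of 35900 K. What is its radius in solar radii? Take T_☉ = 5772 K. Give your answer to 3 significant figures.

0.330 solar radii

R/R_☉ = √(L/L_☉) / (T/T_☉)² = √(163) / (6.220)²
       = 12.77 / 38.68 = 0.3300.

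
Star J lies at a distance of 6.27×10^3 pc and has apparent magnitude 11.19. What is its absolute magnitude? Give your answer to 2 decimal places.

M = m − 5 log₁₀(d/10 pc) = 11.19 − 5 log₁₀(6.27×10^3/10)
  = 11.19 − 5 × 2.797 = 11.19 − 13.99 = -2.80.

-2.80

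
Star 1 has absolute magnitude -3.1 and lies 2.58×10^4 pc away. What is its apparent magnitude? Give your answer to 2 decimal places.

m = M + 5 log₁₀(d/10 pc) = -3.1 + 5 log₁₀(2.58×10^4/10)
  = -3.1 + 5 × 3.412 = -3.1 + 17.06 = 13.96.

13.96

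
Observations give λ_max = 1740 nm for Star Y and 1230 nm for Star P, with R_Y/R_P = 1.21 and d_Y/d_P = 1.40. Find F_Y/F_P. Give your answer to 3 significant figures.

Wien's law: T_Y/T_P = λ_P/λ_Y = 1230/1740 = 0.7069.
L_Y/L_P = (R_Y/R_P)²(T_Y/T_P)⁴ = (1.21)²(0.7069)⁴ = 0.3656.
F_Y/F_P = (L_Y/L_P)/(d_Y/d_P)² = 0.3656/(1.40)² = 0.1865.

0.187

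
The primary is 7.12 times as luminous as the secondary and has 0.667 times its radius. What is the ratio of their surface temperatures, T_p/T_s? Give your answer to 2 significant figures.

L ∝ R²T⁴ gives T ∝ (L/R²)^(1/4), so
T_p/T_s = (7.12 / 0.667²)^(1/4) = (16.00)^(1/4) = 2.000.

2.0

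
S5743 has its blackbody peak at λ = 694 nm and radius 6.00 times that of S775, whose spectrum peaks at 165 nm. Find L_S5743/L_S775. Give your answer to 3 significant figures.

Wien's law gives T ∝ 1/λ_max, so T_S5743/T_S775 = λ_S775/λ_S5743 = 165/694 = 0.2378.
Then L ∝ R²T⁴ gives L_S5743/L_S775 = (6.00)² × (0.2378)⁴ = 36.00 × 0.003195 = 0.1150.

0.115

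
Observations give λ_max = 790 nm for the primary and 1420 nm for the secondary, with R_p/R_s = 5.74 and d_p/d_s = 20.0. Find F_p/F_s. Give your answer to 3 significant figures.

Wien's law: T_p/T_s = λ_s/λ_p = 1420/790 = 1.797.
L_p/L_s = (R_p/R_s)²(T_p/T_s)⁴ = (5.74)²(1.797)⁴ = 343.9.
F_p/F_s = (L_p/L_s)/(d_p/d_s)² = 343.9/(20.0)² = 0.8598.

0.860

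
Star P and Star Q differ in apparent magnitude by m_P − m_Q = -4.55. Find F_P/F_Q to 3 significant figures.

66.1

F_P/F_Q = 10^(−(m_P − m_Q)/2.5) = 10^(4.55/2.5) = 10^1.820 = 66.07.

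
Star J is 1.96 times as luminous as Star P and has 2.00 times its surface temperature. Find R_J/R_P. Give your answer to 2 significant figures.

L ∝ R²T⁴ gives R ∝ √L / T², so
R_J/R_P = √(1.96) / (2.00)² = 1.400 / 4.000 = 0.3500.

0.35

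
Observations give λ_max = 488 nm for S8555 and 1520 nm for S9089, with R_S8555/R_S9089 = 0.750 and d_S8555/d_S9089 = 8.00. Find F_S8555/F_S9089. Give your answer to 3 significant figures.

0.827

Wien's law: T_S8555/T_S9089 = λ_S9089/λ_S8555 = 1520/488 = 3.115.
L_S8555/L_S9089 = (R_S8555/R_S9089)²(T_S8555/T_S9089)⁴ = (0.750)²(3.115)⁴ = 52.94.
F_S8555/F_S9089 = (L_S8555/L_S9089)/(d_S8555/d_S9089)² = 52.94/(8.00)² = 0.8273.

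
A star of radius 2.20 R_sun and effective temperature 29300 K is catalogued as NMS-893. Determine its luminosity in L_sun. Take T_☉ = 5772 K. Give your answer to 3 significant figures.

3.21×10^3 L_sun

L/L_☉ = (R/R_☉)² (T/T_☉)⁴ = (2.20)² × (29300/5772)⁴
       = 4.840 × (5.076)⁴ = 4.840 × 664.0 = 3214.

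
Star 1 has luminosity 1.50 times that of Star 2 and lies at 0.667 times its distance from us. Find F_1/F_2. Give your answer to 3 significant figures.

3.37

F = L/(4πd²), so F_1/F_2 = (L_1/L_2) / (d_1/d_2)²
= 1.50 / (0.667)² = 1.50 / 0.4449 = 3.372.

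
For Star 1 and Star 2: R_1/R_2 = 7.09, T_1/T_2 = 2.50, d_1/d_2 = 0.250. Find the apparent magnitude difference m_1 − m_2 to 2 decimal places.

L_1/L_2 = (7.09)²(2.50)⁴ = 1964.
F_1/F_2 = (L_1/L_2)/(d_1/d_2)² = 1964/0.06250 = 3.142×10^4.
m_1 − m_2 = −2.5 log₁₀(3.142×10^4) = -11.24.

-11.24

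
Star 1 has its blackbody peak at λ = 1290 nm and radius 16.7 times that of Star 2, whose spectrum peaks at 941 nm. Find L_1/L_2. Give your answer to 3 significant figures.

Wien's law gives T ∝ 1/λ_max, so T_1/T_2 = λ_2/λ_1 = 941/1290 = 0.7295.
Then L ∝ R²T⁴ gives L_1/L_2 = (16.7)² × (0.7295)⁴ = 278.9 × 0.2831 = 78.96.

79.0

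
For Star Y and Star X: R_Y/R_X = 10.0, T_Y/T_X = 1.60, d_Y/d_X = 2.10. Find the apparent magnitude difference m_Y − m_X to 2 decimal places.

L_Y/L_X = (10.0)²(1.60)⁴ = 655.4.
F_Y/F_X = (L_Y/L_X)/(d_Y/d_X)² = 655.4/4.410 = 148.6.
m_Y − m_X = −2.5 log₁₀(148.6) = -5.43.

-5.43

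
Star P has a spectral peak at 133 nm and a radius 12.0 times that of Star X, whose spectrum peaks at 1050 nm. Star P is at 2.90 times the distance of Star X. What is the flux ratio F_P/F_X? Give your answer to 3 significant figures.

Wien's law: T_P/T_X = λ_X/λ_P = 1050/133 = 7.895.
L_P/L_X = (R_P/R_X)²(T_P/T_X)⁴ = (12.0)²(7.895)⁴ = 5.594×10^5.
F_P/F_X = (L_P/L_X)/(d_P/d_X)² = 5.594×10^5/(2.90)² = 6.651×10^4.

6.65×10^4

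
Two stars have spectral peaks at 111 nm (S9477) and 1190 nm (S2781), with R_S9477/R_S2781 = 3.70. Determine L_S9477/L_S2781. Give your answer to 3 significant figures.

1.81×10^5

Wien's law gives T ∝ 1/λ_max, so T_S9477/T_S2781 = λ_S2781/λ_S9477 = 1190/111 = 10.72.
Then L ∝ R²T⁴ gives L_S9477/L_S2781 = (3.70)² × (10.72)⁴ = 13.69 × 1.321×10^4 = 1.808×10^5.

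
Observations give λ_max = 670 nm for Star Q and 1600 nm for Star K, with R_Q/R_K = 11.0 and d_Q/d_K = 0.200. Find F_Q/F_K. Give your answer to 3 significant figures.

9.84×10^4

Wien's law: T_Q/T_K = λ_K/λ_Q = 1600/670 = 2.388.
L_Q/L_K = (R_Q/R_K)²(T_Q/T_K)⁴ = (11.0)²(2.388)⁴ = 3935.
F_Q/F_K = (L_Q/L_K)/(d_Q/d_K)² = 3935/(0.200)² = 9.838×10^4.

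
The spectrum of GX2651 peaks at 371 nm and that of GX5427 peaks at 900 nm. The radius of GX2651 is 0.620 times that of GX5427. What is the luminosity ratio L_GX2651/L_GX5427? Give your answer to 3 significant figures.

Wien's law gives T ∝ 1/λ_max, so T_GX2651/T_GX5427 = λ_GX5427/λ_GX2651 = 900/371 = 2.426.
Then L ∝ R²T⁴ gives L_GX2651/L_GX5427 = (0.620)² × (2.426)⁴ = 0.3844 × 34.63 = 13.31.

13.3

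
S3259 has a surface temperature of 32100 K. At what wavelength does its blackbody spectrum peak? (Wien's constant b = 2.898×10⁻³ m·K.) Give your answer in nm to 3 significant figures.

90.3 nm

λ_max = b/T = 2.898×10⁻³ / 32100 = 9.03×10^-8 m = 90.28 nm.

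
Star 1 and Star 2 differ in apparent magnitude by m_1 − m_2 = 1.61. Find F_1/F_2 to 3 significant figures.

F_1/F_2 = 10^(−(m_1 − m_2)/2.5) = 10^(-1.61/2.5) = 10^-0.644 = 0.2270.

0.227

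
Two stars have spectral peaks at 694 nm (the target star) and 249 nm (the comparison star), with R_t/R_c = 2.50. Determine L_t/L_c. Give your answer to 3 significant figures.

Wien's law gives T ∝ 1/λ_max, so T_t/T_c = λ_c/λ_t = 249/694 = 0.3588.
Then L ∝ R²T⁴ gives L_t/L_c = (2.50)² × (0.3588)⁴ = 6.250 × 0.01657 = 0.1036.

0.104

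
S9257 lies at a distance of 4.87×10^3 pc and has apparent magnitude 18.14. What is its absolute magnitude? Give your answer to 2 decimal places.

M = m − 5 log₁₀(d/10 pc) = 18.14 − 5 log₁₀(4.87×10^3/10)
  = 18.14 − 5 × 2.688 = 18.14 − 13.44 = 4.70.

4.70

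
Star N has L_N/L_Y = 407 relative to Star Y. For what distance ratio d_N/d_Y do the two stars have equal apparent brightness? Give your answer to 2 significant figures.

20

Equal flux requires L_N/d_N² = L_Y/d_Y², so d_N/d_Y = √(L_N/L_Y)
= √(407) = 20.17.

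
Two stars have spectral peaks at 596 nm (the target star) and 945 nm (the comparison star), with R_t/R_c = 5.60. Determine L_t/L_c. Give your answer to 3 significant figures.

Wien's law gives T ∝ 1/λ_max, so T_t/T_c = λ_c/λ_t = 945/596 = 1.586.
Then L ∝ R²T⁴ gives L_t/L_c = (5.60)² × (1.586)⁴ = 31.36 × 6.320 = 198.2.

198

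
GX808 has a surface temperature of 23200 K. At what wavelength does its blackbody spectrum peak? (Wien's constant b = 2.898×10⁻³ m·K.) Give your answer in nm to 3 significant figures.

125 nm

λ_max = b/T = 2.898×10⁻³ / 23200 = 1.25×10^-7 m = 124.9 nm.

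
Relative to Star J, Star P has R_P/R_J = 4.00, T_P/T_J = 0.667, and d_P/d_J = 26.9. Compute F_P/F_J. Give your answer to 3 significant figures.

0.00438

L_P/L_J = (R_P/R_J)²(T_P/T_J)⁴ = (4.00)² × (0.667)⁴ = 3.167.
F_P/F_J = (L_P/L_J)/(d_P/d_J)² = 3.167 / (26.9)² = 0.004376.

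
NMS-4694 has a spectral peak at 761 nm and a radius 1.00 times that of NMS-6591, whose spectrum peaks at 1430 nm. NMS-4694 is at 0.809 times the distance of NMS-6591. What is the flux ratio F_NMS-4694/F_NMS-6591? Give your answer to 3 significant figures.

Wien's law: T_NMS-4694/T_NMS-6591 = λ_NMS-6591/λ_NMS-4694 = 1430/761 = 1.879.
L_NMS-4694/L_NMS-6591 = (R_NMS-4694/R_NMS-6591)²(T_NMS-4694/T_NMS-6591)⁴ = (1.00)²(1.879)⁴ = 12.47.
F_NMS-4694/F_NMS-6591 = (L_NMS-4694/L_NMS-6591)/(d_NMS-4694/d_NMS-6591)² = 12.47/(0.809)² = 19.05.

19.1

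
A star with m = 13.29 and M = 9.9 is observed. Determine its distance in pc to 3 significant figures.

m − M = 5 log₁₀(d/10 pc)
13.29 − (9.9) = 3.39 = 5 log₁₀(d/10)
d = 10 × 10^(3.39/5) = 10 × 10^0.678 = 47.64 pc.

47.6 pc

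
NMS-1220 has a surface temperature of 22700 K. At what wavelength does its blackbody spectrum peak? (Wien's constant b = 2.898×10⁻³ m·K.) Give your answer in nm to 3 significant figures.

128 nm

λ_max = b/T = 2.898×10⁻³ / 22700 = 1.28×10^-7 m = 127.7 nm.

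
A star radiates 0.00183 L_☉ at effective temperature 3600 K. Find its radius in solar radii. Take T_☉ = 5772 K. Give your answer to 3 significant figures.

0.110 solar radii

R/R_☉ = √(L/L_☉) / (T/T_☉)² = √(0.00183) / (0.6237)²
       = 0.04278 / 0.3890 = 0.1100.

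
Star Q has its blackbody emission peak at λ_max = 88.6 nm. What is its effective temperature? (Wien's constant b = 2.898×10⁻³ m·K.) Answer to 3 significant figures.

T = b/λ_max = 2.898×10⁻³ / (88.6×10⁻⁹) = 3.271×10^4 K.

3.27×10^4 K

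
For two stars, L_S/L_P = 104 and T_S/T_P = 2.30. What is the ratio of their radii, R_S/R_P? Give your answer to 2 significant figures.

L ∝ R²T⁴ gives R ∝ √L / T², so
R_S/R_P = √(104) / (2.30)² = 10.20 / 5.290 = 1.928.

1.9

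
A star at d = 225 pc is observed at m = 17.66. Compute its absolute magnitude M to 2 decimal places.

10.90

M = m − 5 log₁₀(d/10 pc) = 17.66 − 5 log₁₀(225/10)
  = 17.66 − 5 × 1.352 = 17.66 − 6.76 = 10.90.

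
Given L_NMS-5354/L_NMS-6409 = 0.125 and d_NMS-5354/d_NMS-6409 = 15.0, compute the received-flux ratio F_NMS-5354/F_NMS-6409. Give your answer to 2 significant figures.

5.6×10^-4

F = L/(4πd²), so F_NMS-5354/F_NMS-6409 = (L_NMS-5354/L_NMS-6409) / (d_NMS-5354/d_NMS-6409)²
= 0.125 / (15.0)² = 0.125 / 225.0 = 5.556×10^-4.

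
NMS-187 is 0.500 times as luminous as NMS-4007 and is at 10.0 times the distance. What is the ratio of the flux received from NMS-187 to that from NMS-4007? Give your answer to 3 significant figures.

F = L/(4πd²), so F_NMS-187/F_NMS-4007 = (L_NMS-187/L_NMS-4007) / (d_NMS-187/d_NMS-4007)²
= 0.500 / (10.0)² = 0.500 / 100.0 = 0.005000.

0.00500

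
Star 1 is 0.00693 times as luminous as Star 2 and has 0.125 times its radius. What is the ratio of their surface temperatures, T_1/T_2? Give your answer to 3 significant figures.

0.816

L ∝ R²T⁴ gives T ∝ (L/R²)^(1/4), so
T_1/T_2 = (0.00693 / 0.125²)^(1/4) = (0.4435)^(1/4) = 0.8161.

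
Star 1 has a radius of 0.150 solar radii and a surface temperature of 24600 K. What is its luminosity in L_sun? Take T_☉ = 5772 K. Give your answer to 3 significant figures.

L/L_☉ = (R/R_☉)² (T/T_☉)⁴ = (0.150)² × (24600/5772)⁴
       = 0.02250 × (4.262)⁴ = 0.02250 × 329.9 = 7.424.

7.42 L_sun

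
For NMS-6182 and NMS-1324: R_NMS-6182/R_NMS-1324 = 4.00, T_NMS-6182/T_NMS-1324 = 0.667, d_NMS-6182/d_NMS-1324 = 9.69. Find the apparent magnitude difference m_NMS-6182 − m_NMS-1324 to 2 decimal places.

L_NMS-6182/L_NMS-1324 = (4.00)²(0.667)⁴ = 3.167.
F_NMS-6182/F_NMS-1324 = (L_NMS-6182/L_NMS-1324)/(d_NMS-6182/d_NMS-1324)² = 3.167/93.90 = 0.03373.
m_NMS-6182 − m_NMS-1324 = −2.5 log₁₀(0.03373) = 3.68.

3.68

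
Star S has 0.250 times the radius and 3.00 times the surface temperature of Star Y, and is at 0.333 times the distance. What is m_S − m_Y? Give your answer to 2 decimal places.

-4.15

L_S/L_Y = (0.250)²(3.00)⁴ = 5.062.
F_S/F_Y = (L_S/L_Y)/(d_S/d_Y)² = 5.062/0.1109 = 45.65.
m_S − m_Y = −2.5 log₁₀(45.65) = -4.15.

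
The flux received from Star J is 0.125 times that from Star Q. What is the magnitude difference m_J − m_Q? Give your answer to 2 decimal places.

2.26

m_J − m_Q = −2.5 log₁₀(F_J/F_Q) = −2.5 log₁₀(0.125) = −2.5 × (-0.903) = 2.258.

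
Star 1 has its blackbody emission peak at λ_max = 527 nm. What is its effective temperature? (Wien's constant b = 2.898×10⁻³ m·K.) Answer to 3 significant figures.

T = b/λ_max = 2.898×10⁻³ / (527×10⁻⁹) = 5499 K.

5.50×10^3 K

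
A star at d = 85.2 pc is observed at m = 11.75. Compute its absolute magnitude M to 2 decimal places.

7.10

M = m − 5 log₁₀(d/10 pc) = 11.75 − 5 log₁₀(85.2/10)
  = 11.75 − 5 × 0.930 = 11.75 − 4.65 = 7.10.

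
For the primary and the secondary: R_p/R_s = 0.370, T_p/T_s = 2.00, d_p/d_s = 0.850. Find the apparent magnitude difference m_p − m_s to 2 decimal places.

L_p/L_s = (0.370)²(2.00)⁴ = 2.190.
F_p/F_s = (L_p/L_s)/(d_p/d_s)² = 2.190/0.7225 = 3.032.
m_p − m_s = −2.5 log₁₀(3.032) = -1.20.

-1.20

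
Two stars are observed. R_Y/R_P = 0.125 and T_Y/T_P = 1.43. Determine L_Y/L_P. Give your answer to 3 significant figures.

From the Stefan–Boltzmann law, L ∝ R²T⁴, so
L_Y/L_P = (R_Y/R_P)² (T_Y/T_P)⁴ = (0.125)² × (1.43)⁴ = 0.01562 × 4.182 = 0.06534.

0.0653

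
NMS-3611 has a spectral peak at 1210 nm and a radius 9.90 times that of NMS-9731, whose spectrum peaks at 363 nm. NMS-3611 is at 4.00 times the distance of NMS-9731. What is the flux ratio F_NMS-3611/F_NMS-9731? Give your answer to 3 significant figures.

0.0496

Wien's law: T_NMS-3611/T_NMS-9731 = λ_NMS-9731/λ_NMS-3611 = 363/1210 = 0.3000.
L_NMS-3611/L_NMS-9731 = (R_NMS-3611/R_NMS-9731)²(T_NMS-3611/T_NMS-9731)⁴ = (9.90)²(0.3000)⁴ = 0.7939.
F_NMS-3611/F_NMS-9731 = (L_NMS-3611/L_NMS-9731)/(d_NMS-3611/d_NMS-9731)² = 0.7939/(4.00)² = 0.04962.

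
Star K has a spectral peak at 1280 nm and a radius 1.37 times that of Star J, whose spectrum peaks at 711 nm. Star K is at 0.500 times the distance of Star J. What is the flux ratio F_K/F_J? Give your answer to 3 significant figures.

0.715

Wien's law: T_K/T_J = λ_J/λ_K = 711/1280 = 0.5555.
L_K/L_J = (R_K/R_J)²(T_K/T_J)⁴ = (1.37)²(0.5555)⁴ = 0.1787.
F_K/F_J = (L_K/L_J)/(d_K/d_J)² = 0.1787/(0.500)² = 0.7147.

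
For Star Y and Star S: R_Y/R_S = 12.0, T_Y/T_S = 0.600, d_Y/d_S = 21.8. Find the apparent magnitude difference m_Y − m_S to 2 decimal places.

L_Y/L_S = (12.0)²(0.600)⁴ = 18.66.
F_Y/F_S = (L_Y/L_S)/(d_Y/d_S)² = 18.66/475.2 = 0.03927.
m_Y − m_S = −2.5 log₁₀(0.03927) = 3.51.

3.51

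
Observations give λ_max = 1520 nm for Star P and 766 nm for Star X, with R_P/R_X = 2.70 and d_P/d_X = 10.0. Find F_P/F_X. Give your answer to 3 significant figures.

Wien's law: T_P/T_X = λ_X/λ_P = 766/1520 = 0.5039.
L_P/L_X = (R_P/R_X)²(T_P/T_X)⁴ = (2.70)²(0.5039)⁴ = 0.4702.
F_P/F_X = (L_P/L_X)/(d_P/d_X)² = 0.4702/(10.0)² = 0.004702.

0.00470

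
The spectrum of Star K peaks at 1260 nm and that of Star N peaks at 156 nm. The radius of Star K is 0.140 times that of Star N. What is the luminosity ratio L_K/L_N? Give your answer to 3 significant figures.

Wien's law gives T ∝ 1/λ_max, so T_K/T_N = λ_N/λ_K = 156/1260 = 0.1238.
Then L ∝ R²T⁴ gives L_K/L_N = (0.140)² × (0.1238)⁴ = 0.01960 × 2.350×10^-4 = 4.605×10^-6.

4.61×10^-6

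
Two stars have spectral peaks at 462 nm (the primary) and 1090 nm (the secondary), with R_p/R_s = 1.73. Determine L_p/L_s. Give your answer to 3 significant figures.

Wien's law gives T ∝ 1/λ_max, so T_p/T_s = λ_s/λ_p = 1090/462 = 2.359.
Then L ∝ R²T⁴ gives L_p/L_s = (1.73)² × (2.359)⁴ = 2.993 × 30.98 = 92.73.

92.7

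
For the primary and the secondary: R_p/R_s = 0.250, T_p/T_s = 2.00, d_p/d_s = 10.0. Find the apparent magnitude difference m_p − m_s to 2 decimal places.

L_p/L_s = (0.250)²(2.00)⁴ = 1.000.
F_p/F_s = (L_p/L_s)/(d_p/d_s)² = 1.000/100.0 = 0.01000.
m_p − m_s = −2.5 log₁₀(0.01000) = 5.00.

5.00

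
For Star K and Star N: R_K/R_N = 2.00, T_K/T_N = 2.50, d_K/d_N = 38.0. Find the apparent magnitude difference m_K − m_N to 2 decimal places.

L_K/L_N = (2.00)²(2.50)⁴ = 156.2.
F_K/F_N = (L_K/L_N)/(d_K/d_N)² = 156.2/1444 = 0.1082.
m_K − m_N = −2.5 log₁₀(0.1082) = 2.41.

2.41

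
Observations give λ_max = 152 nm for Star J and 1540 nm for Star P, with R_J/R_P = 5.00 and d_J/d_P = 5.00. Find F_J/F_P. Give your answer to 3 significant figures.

Wien's law: T_J/T_P = λ_P/λ_J = 1540/152 = 10.13.
L_J/L_P = (R_J/R_P)²(T_J/T_P)⁴ = (5.00)²(10.13)⁴ = 2.634×10^5.
F_J/F_P = (L_J/L_P)/(d_J/d_P)² = 2.634×10^5/(5.00)² = 1.054×10^4.

1.05×10^4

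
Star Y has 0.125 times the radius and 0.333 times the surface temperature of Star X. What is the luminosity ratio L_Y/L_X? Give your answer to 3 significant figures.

From the Stefan–Boltzmann law, L ∝ R²T⁴, so
L_Y/L_X = (R_Y/R_X)² (T_Y/T_X)⁴ = (0.125)² × (0.333)⁴ = 0.01562 × 0.01230 = 1.921×10^-4.

1.92×10^-4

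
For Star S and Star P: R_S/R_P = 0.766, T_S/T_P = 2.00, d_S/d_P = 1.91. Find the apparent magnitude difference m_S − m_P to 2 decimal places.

-1.03

L_S/L_P = (0.766)²(2.00)⁴ = 9.388.
F_S/F_P = (L_S/L_P)/(d_S/d_P)² = 9.388/3.648 = 2.573.
m_S − m_P = −2.5 log₁₀(2.573) = -1.03.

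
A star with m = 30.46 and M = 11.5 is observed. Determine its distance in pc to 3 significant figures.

6.19×10^4 pc

m − M = 5 log₁₀(d/10 pc)
30.46 − (11.5) = 18.96 = 5 log₁₀(d/10)
d = 10 × 10^(18.96/5) = 10 × 10^3.792 = 6.194×10^4 pc.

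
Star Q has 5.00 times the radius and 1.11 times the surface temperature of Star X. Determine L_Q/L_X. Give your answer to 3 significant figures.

From the Stefan–Boltzmann law, L ∝ R²T⁴, so
L_Q/L_X = (R_Q/R_X)² (T_Q/T_X)⁴ = (5.00)² × (1.11)⁴ = 25.00 × 1.518 = 37.95.

38.0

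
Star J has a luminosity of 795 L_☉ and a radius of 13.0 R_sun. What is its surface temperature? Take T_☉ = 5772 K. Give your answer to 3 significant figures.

T/T_☉ = (L/L_☉)^(1/4) / (R/R_☉)^(1/2)
T = 5772 × (795)^(1/4) / √(13.0) = 5772 × 5.310 / 3.606 = 8501 K.

8.50×10^3 K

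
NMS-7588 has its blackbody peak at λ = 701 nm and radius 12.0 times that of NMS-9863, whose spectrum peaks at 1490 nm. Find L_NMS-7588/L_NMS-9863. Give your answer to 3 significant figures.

2.94×10^3

Wien's law gives T ∝ 1/λ_max, so T_NMS-7588/T_NMS-9863 = λ_NMS-9863/λ_NMS-7588 = 1490/701 = 2.126.
Then L ∝ R²T⁴ gives L_NMS-7588/L_NMS-9863 = (12.0)² × (2.126)⁴ = 144.0 × 20.41 = 2939.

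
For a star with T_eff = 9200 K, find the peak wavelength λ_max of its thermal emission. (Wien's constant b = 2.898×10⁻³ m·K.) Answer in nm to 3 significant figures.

λ_max = b/T = 2.898×10⁻³ / 9200 = 3.15×10^-7 m = 315.0 nm.

315 nm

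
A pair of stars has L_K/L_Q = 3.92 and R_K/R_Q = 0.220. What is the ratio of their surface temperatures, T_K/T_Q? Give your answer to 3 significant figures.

L ∝ R²T⁴ gives T ∝ (L/R²)^(1/4), so
T_K/T_Q = (3.92 / 0.220²)^(1/4) = (80.99)^(1/4) = 3.000.

3.00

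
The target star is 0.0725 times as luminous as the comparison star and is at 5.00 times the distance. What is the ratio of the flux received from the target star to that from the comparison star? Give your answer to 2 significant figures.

F = L/(4πd²), so F_t/F_c = (L_t/L_c) / (d_t/d_c)²
= 0.0725 / (5.00)² = 0.0725 / 25.00 = 0.002900.

0.0029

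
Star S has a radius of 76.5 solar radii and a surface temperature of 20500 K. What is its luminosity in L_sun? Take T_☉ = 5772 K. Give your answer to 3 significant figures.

L/L_☉ = (R/R_☉)² (T/T_☉)⁴ = (76.5)² × (20500/5772)⁴
       = 5852 × (3.552)⁴ = 5852 × 159.1 = 9.312×10^5.

9.31×10^5 L_sun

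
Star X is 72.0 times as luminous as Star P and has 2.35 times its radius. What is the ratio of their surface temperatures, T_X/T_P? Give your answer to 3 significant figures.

L ∝ R²T⁴ gives T ∝ (L/R²)^(1/4), so
T_X/T_P = (72.0 / 2.35²)^(1/4) = (13.04)^(1/4) = 1.900.

1.90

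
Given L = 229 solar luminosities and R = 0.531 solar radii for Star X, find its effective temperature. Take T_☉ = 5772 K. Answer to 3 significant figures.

T/T_☉ = (L/L_☉)^(1/4) / (R/R_☉)^(1/2)
T = 5772 × (229)^(1/4) / √(0.531) = 5772 × 3.890 / 0.7287 = 3.081×10^4 K.

3.08×10^4 K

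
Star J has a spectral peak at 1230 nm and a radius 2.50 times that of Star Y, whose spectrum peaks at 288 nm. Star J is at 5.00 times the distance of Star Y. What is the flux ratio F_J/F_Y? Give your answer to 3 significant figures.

7.51×10^-4

Wien's law: T_J/T_Y = λ_Y/λ_J = 288/1230 = 0.2341.
L_J/L_Y = (R_J/R_Y)²(T_J/T_Y)⁴ = (2.50)²(0.2341)⁴ = 0.01879.
F_J/F_Y = (L_J/L_Y)/(d_J/d_Y)² = 0.01879/(5.00)² = 7.514×10^-4.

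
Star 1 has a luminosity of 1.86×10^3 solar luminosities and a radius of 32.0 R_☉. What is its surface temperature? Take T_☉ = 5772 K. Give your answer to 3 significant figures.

T/T_☉ = (L/L_☉)^(1/4) / (R/R_☉)^(1/2)
T = 5772 × (1.86×10^3)^(1/4) / √(32.0) = 5772 × 6.567 / 5.657 = 6701 K.

6.70×10^3 K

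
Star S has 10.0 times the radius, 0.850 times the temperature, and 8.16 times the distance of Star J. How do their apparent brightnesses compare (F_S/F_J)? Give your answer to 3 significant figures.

L_S/L_J = (R_S/R_J)²(T_S/T_J)⁴ = (10.0)² × (0.850)⁴ = 52.20.
F_S/F_J = (L_S/L_J)/(d_S/d_J)² = 52.20 / (8.16)² = 0.7840.

0.784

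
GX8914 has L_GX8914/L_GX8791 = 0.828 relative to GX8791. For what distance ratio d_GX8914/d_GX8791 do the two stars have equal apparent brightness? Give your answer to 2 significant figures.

Equal flux requires L_GX8914/d_GX8914² = L_GX8791/d_GX8791², so d_GX8914/d_GX8791 = √(L_GX8914/L_GX8791)
= √(0.828) = 0.9099.

0.91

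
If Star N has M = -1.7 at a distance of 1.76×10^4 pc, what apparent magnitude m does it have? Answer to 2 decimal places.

14.53

m = M + 5 log₁₀(d/10 pc) = -1.7 + 5 log₁₀(1.76×10^4/10)
  = -1.7 + 5 × 3.246 = -1.7 + 16.23 = 14.53.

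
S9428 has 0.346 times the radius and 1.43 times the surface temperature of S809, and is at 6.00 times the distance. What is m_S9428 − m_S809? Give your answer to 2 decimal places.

L_S9428/L_S809 = (0.346)²(1.43)⁴ = 0.5006.
F_S9428/F_S809 = (L_S9428/L_S809)/(d_S9428/d_S809)² = 0.5006/36.00 = 0.01391.
m_S9428 − m_S809 = −2.5 log₁₀(0.01391) = 4.64.

4.64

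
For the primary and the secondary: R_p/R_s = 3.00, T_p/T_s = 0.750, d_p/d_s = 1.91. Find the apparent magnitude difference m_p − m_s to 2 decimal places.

L_p/L_s = (3.00)²(0.750)⁴ = 2.848.
F_p/F_s = (L_p/L_s)/(d_p/d_s)² = 2.848/3.648 = 0.7806.
m_p − m_s = −2.5 log₁₀(0.7806) = 0.27.

0.27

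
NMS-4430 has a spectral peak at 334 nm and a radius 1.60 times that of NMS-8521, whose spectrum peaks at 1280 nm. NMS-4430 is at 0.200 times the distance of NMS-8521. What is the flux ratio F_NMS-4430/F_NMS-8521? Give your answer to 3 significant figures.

Wien's law: T_NMS-4430/T_NMS-8521 = λ_NMS-8521/λ_NMS-4430 = 1280/334 = 3.832.
L_NMS-4430/L_NMS-8521 = (R_NMS-4430/R_NMS-8521)²(T_NMS-4430/T_NMS-8521)⁴ = (1.60)²(3.832)⁴ = 552.2.
F_NMS-4430/F_NMS-8521 = (L_NMS-4430/L_NMS-8521)/(d_NMS-4430/d_NMS-8521)² = 552.2/(0.200)² = 1.380×10^4.

1.38×10^4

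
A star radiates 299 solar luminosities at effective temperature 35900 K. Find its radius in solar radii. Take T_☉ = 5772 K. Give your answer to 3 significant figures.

R/R_☉ = √(L/L_☉) / (T/T_☉)² = √(299) / (6.220)²
       = 17.29 / 38.68 = 0.4470.

0.447 solar radii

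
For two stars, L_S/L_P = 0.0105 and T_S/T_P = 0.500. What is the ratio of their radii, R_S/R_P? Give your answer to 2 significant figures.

L ∝ R²T⁴ gives R ∝ √L / T², so
R_S/R_P = √(0.0105) / (0.500)² = 0.1025 / 0.2500 = 0.4099.

0.41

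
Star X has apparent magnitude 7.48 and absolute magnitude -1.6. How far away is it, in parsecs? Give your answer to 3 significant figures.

m − M = 5 log₁₀(d/10 pc)
7.48 − (-1.6) = 9.08 = 5 log₁₀(d/10)
d = 10 × 10^(9.08/5) = 10 × 10^1.816 = 654.6 pc.

655 pc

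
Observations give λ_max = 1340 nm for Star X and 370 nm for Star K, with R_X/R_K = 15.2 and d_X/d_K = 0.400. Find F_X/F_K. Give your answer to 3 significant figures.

8.39

Wien's law: T_X/T_K = λ_K/λ_X = 370/1340 = 0.2761.
L_X/L_K = (R_X/R_K)²(T_X/T_K)⁴ = (15.2)²(0.2761)⁴ = 1.343.
F_X/F_K = (L_X/L_K)/(d_X/d_K)² = 1.343/(0.400)² = 8.394.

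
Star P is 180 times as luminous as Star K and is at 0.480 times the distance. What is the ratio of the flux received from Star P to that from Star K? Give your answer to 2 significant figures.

7.8×10^2

F = L/(4πd²), so F_P/F_K = (L_P/L_K) / (d_P/d_K)²
= 180 / (0.480)² = 180 / 0.2304 = 781.2.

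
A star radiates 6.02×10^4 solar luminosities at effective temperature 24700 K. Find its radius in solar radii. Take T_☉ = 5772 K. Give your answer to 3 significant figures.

R/R_☉ = √(L/L_☉) / (T/T_☉)² = √(6.02×10^4) / (4.279)²
       = 245.4 / 18.31 = 13.40.

13.4 solar radii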